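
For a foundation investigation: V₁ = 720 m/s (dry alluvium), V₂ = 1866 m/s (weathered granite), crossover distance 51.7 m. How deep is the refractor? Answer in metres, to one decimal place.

17.2 m

h = (x_cross/2)·√((V₂−V₁)/(V₂+V₁)).
(V₂−V₁)/(V₂+V₁) = (1866−720)/(1866+720) = 0.4432; √ = 0.6657.
h = (51.7/2)·0.6657 = 17.21 m.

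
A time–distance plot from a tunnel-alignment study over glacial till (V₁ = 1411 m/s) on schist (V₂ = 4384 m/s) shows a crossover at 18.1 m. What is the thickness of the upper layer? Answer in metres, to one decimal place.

h = (x_cross/2)·√((V₂−V₁)/(V₂+V₁)).
(V₂−V₁)/(V₂+V₁) = (4384−1411)/(4384+1411) = 0.5130; √ = 0.7163.
h = (18.1/2)·0.7163 = 6.48 m.

6.5 m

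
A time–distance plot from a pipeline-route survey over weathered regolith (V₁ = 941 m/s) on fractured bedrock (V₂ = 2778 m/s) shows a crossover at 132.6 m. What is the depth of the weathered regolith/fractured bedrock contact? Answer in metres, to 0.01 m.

46.60 m

x_cross = 2h·√((V₂+V₁)/(V₂−V₁)) → h = x_cross / (2·√((V₂+V₁)/(V₂−V₁))).
√((V₂+V₁)/(V₂−V₁)) = √((2778+941)/(2778−941)) = 1.4228.
h = 132.6 / (2·1.4228) = 46.60 m.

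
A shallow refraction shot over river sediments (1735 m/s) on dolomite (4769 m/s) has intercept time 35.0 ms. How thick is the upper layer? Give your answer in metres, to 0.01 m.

32.60 m

h = tᵢ·V₁·V₂ / (2·√(V₂²−V₁²)).
√(V₂²−V₁²) = √(4769² − 1735²) = 4442.2 m/s.
h = 0.035 s × 1735 × 4769 / (2 × 4442.2) = 32.60 m.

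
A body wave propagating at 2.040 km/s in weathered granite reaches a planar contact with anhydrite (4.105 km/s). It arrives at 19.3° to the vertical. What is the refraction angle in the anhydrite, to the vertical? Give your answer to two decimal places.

41.69°

sin θ₁/V₁ = sin θ₂/V₂ ⇒ sin θ₂ = 4.105·sin 19.3°/2.040 = 4.105·0.3305/2.040 = 0.6651.
θ₂ = sin⁻¹(0.6651) = 41.69° (from vertical).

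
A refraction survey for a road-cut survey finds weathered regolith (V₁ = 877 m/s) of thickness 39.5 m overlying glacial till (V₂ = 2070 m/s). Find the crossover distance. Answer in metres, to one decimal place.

θ_c = arcsin(877/2070) = 25.07°, so cos θ_c = 0.9058 and tᵢ = 2h cos θ_c/V₁ = 0.0816 s.
At crossover x/V₁ = x/V₂ + tᵢ ⇒ x = tᵢ/(1/V₁ − 1/V₂) = 0.08160/(1.1403e-03 − 4.8309e-04) = 124.16 m.

124.2 m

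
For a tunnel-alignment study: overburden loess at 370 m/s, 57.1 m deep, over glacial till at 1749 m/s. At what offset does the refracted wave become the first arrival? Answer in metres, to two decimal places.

x_cross = 2h·√((V₂+V₁)/(V₂−V₁)).
(V₂+V₁)/(V₂−V₁) = (1749+370)/(1749−370) = 1.5366; √ = 1.2396.
x_cross = 2·57.1·1.2396 = 141.56 m.

141.56 m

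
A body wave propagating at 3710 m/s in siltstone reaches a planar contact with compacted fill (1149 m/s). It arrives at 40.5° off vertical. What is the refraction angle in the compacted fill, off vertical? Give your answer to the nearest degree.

12°

sin θ₁/V₁ = sin θ₂/V₂ ⇒ sin θ₂ = 1149·sin 40.5°/3710 = 1149·0.6494/3710 = 0.2011.
θ₂ = sin⁻¹(0.2011) = 11.60° (from vertical).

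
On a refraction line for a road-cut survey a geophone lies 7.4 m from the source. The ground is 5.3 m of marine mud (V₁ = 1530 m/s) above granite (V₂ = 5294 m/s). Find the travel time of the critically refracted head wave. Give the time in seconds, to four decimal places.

t = x/V₂ + 2h·√(V₂²−V₁²)/(V₁V₂).
√(V₂²−V₁²) = √(5294²−1530²) = 5068.1 m/s; delay term = 2·5.3·5068.1/(1530·5294) = 0.00663 s.
t = 7.4/5294 + 0.00663 = 0.00803 s.

0.0080 s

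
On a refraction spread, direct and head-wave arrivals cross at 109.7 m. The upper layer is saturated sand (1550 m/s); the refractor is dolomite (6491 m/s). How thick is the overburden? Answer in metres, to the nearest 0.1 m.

43.0 m

x_cross = 2h·√((V₂+V₁)/(V₂−V₁)) → h = x_cross / (2·√((V₂+V₁)/(V₂−V₁))).
√((V₂+V₁)/(V₂−V₁)) = √((6491+1550)/(6491−1550)) = 1.2757.
h = 109.7 / (2·1.2757) = 43.00 m.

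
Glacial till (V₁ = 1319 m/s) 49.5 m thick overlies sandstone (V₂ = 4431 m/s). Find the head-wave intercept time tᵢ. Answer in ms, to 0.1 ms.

θ_c = arcsin(V₁/V₂) = arcsin(1319/4431) = 17.32°; cos θ_c = 0.9547.
tᵢ = 2h·cos θ_c / V₁ = 2·49.5·0.9547 / 1319 = 0.07165 s.

71.7 ms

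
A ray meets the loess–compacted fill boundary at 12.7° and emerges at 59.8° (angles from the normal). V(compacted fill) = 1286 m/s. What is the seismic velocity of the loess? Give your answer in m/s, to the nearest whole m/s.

327 m/s

Snell's law: sin 12.7°/V₁ = sin 59.8°/V₂.
V₁ = V₂·sin 12.7°/sin 59.8° = 1286 × 0.2544 = 327.12 m/s.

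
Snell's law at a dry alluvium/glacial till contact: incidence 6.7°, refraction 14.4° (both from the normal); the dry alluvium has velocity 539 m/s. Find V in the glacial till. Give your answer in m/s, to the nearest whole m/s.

Snell's law: sin 6.7°/V₁ = sin 14.4°/V₂.
V₂ = V₁·sin 14.4°/sin 6.7° = 539 × 2.1316 = 1148.91 m/s.

1149 m/s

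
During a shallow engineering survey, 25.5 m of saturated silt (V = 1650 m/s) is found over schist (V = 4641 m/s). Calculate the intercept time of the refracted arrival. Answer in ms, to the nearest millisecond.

29 ms

tᵢ = 2h·√(V₂²−V₁²)/(V₁V₂).
√(V₂²−V₁²) = √(4641²−1650²) = 4337.8 m/s.
tᵢ = 2·25.5·4337.8/(1650·4641) = 0.02889 s.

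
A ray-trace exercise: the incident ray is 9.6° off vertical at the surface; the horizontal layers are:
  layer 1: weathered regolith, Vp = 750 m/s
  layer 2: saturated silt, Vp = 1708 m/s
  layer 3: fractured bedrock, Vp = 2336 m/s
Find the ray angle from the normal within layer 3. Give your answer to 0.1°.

31.3°

Ray parameter p = sin 9.6° / 750 = 2.2236e-04 s/m.
sin θ_3 = p·V_3 = 2.2236e-04 × 2336 = 0.5194.
θ_3 = 31.29° from the vertical.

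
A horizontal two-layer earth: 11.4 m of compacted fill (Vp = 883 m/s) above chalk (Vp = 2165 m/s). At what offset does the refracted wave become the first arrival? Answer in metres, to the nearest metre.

35 m

θ_c = arcsin(883/2165) = 24.07°, so cos θ_c = 0.9130 and tᵢ = 2h cos θ_c/V₁ = 0.0236 s.
At crossover x/V₁ = x/V₂ + tᵢ ⇒ x = tᵢ/(1/V₁ − 1/V₂) = 0.02358/(1.1325e-03 − 4.6189e-04) = 35.16 m.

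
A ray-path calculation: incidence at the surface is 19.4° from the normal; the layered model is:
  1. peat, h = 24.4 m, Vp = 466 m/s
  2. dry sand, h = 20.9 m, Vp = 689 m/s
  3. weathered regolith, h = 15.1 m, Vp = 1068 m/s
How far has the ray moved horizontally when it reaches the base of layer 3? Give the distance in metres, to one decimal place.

p = sin θ₁/V₁ = sin 19.4°/466 = 7.1279e-04 s/m is conserved through the stack.
Layer 1: θ = 19.40°; offset = 24.4·tan 19.40° = 8.593 m.
Layer 2: sin θ = p·689 = 0.4911 → θ = 29.41°; offset = 20.9·tan 29.41° = 11.783 m.
Layer 3: sin θ = p·1068 = 0.7613 → θ = 49.58°; offset = 15.1·tan 49.58° = 17.727 m.
Total horizontal offset = 38.103 m.

38.1 m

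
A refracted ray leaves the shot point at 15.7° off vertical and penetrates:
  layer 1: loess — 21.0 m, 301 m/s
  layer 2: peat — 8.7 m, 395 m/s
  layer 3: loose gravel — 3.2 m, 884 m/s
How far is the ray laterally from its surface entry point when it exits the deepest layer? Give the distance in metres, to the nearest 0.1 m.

13.4 m

Ray parameter p = sin 15.7° / 301 m/s = 8.9900e-04 s/m.
Layer 1: θ = 15.70°; offset = 21.0·tan 15.70° = 5.903 m.
Layer 2: sin θ = p·395 = 0.3551 → θ = 20.80°; offset = 8.7·tan 20.80° = 3.305 m.
Layer 3: sin θ = p·884 = 0.7947 → θ = 52.63°; offset = 3.2·tan 52.63° = 4.190 m.
Summing the layer offsets gives 13.397 m.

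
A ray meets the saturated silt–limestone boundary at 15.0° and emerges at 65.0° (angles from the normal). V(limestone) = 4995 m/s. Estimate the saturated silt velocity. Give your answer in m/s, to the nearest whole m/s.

1426 m/s

Snell's law: sin 15.0°/V₁ = sin 65.0°/V₂.
V₁ = V₂·sin 15.0°/sin 65.0° = 4995 × 0.2856 = 1426.45 m/s.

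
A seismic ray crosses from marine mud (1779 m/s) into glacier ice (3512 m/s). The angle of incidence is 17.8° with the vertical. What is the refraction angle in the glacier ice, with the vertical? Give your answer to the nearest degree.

37°

sin θ₁/V₁ = sin θ₂/V₂ ⇒ sin θ₂ = 3512·sin 17.8°/1779 = 3512·0.3057/1779 = 0.6035.
θ₂ = sin⁻¹(0.6035) = 37.12° (from vertical).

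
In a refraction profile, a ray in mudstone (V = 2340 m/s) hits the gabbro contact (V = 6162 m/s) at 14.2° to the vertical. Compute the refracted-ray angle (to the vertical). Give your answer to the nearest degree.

40°

Snell's law: sin θ₂ = (V₂/V₁)·sin θ₁ = (6162/2340)·sin 14.2° = 0.6460.
θ₂ = sin⁻¹(0.6460) = 40.24° (from vertical).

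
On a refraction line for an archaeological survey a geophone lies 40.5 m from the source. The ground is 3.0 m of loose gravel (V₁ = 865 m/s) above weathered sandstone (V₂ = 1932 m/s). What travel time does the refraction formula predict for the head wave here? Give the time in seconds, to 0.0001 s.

0.0272 s

t = x/V₂ + 2h·√(V₂²−V₁²)/(V₁V₂).
√(V₂²−V₁²) = √(1932²−865²) = 1727.5 m/s; delay term = 2·3.0·1727.5/(865·1932) = 0.00620 s.
t = 40.5/1932 + 0.00620 = 0.02717 s.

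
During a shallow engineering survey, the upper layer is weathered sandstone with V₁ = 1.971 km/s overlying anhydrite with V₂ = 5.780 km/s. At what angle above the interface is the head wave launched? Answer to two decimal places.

70.06°

At critical incidence the refracted ray runs along the interface (θ₂ = 90°), so sin θ_c = V₁/V₂.
θ_c = arcsin(1.971/5.780) = arcsin 0.3410 = 19.94°.
Measured from the interface: 90° − 19.94° = 70.06°.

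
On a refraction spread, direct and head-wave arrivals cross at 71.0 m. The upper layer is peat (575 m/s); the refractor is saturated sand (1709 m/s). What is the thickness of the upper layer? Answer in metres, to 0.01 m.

25.01 m

h = (x_cross/2)·√((V₂−V₁)/(V₂+V₁)).
(V₂−V₁)/(V₂+V₁) = (1709−575)/(1709+575) = 0.4965; √ = 0.7046.
h = (71.0/2)·0.7046 = 25.01 m.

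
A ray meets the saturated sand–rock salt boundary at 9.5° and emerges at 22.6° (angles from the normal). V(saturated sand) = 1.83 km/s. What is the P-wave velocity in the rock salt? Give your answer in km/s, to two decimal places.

sin 9.5° = 0.1650; sin 22.6° = 0.3843.
V₂ = V₁·(sin θ₂/sin θ₁) = 1.83·(0.3843/0.1650) = 4.26 km/s.

4.26 km/s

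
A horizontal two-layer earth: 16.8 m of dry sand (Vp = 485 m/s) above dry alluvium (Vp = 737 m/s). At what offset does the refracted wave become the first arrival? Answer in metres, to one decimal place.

74.0 m

x_cross = 2h·√((V₂+V₁)/(V₂−V₁)).
(V₂+V₁)/(V₂−V₁) = (737+485)/(737−485) = 4.8492; √ = 2.2021.
x_cross = 2·16.8·2.2021 = 73.99 m.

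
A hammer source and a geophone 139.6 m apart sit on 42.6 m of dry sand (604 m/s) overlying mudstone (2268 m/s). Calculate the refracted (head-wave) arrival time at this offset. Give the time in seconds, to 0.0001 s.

θ_c = arcsin(V₁/V₂) = arcsin(604/2268) = 15.45°, cos θ_c = 0.9639.
Intercept time tᵢ = 2h cos θ_c / V₁ = 2·42.6·0.9639/604 = 0.13597 s.
t = x/V₂ + tᵢ = 139.6/2268 + 0.13597 = 0.19752 s.

0.1975 s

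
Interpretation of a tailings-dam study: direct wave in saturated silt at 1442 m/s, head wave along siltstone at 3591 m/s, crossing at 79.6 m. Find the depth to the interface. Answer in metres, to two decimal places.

x_cross = 2h·√((V₂+V₁)/(V₂−V₁)) → h = x_cross / (2·√((V₂+V₁)/(V₂−V₁))).
√((V₂+V₁)/(V₂−V₁)) = √((3591+1442)/(3591−1442)) = 1.5304.
h = 79.6 / (2·1.5304) = 26.01 m.

26.01 m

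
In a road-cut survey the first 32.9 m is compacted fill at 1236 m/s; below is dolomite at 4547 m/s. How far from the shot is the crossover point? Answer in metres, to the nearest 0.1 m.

87.0 m

θ_c = arcsin(1236/4547) = 15.77°, so cos θ_c = 0.9623 and tᵢ = 2h cos θ_c/V₁ = 0.0512 s.
At crossover x/V₁ = x/V₂ + tᵢ ⇒ x = tᵢ/(1/V₁ − 1/V₂) = 0.05123/(8.0906e-04 − 2.1993e-04) = 86.96 m.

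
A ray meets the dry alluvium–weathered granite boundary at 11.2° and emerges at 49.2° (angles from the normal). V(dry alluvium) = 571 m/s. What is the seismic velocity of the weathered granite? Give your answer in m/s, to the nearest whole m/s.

2225 m/s

Snell's law: sin 11.2°/V₁ = sin 49.2°/V₂.
V₂ = V₁·sin 49.2°/sin 11.2° = 571 × 3.8973 = 2225.37 m/s.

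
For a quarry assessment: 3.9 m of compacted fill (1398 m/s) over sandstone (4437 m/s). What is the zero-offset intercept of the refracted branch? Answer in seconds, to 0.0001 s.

0.0053 s

θ_c = arcsin(V₁/V₂) = arcsin(1398/4437) = 18.37°; cos θ_c = 0.9491.
tᵢ = 2h·cos θ_c / V₁ = 2·3.9·0.9491 / 1398 = 0.00530 s.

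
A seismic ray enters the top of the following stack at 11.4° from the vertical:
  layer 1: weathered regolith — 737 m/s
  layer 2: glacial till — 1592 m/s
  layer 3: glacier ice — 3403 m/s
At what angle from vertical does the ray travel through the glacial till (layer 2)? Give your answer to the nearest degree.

Snell's law across each interface conserves sin θ / V, so sin θ_2 = V_2·sin θ₁/V₁.
sin θ_2 = 1592 × sin 11.4° / 737 = 0.4270.
θ_2 = 25.27° from the vertical.

25°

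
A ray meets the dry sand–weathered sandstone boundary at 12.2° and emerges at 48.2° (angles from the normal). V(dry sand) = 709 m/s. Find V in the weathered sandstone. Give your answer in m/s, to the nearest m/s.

2501 m/s

Snell's law: sin 12.2°/V₁ = sin 48.2°/V₂.
V₂ = V₁·sin 48.2°/sin 12.2° = 709 × 3.5276 = 2501.09 m/s.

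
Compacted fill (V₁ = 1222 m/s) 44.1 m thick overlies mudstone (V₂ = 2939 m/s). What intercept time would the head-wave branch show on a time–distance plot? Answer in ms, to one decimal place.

tᵢ = 2h·√(V₂²−V₁²)/(V₁V₂).
√(V₂²−V₁²) = √(2939²−1222²) = 2672.9 m/s.
tᵢ = 2·44.1·2672.9/(1222·2939) = 0.06564 s.

65.6 ms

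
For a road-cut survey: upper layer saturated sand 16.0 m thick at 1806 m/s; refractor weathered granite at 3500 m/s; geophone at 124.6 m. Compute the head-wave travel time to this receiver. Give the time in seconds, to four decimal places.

θ_c = arcsin(V₁/V₂) = arcsin(1806/3500) = 31.06°, cos θ_c = 0.8566.
Intercept time tᵢ = 2h cos θ_c / V₁ = 2·16.0·0.8566/1806 = 0.01518 s.
t = x/V₂ + tᵢ = 124.6/3500 + 0.01518 = 0.05078 s.

0.0508 s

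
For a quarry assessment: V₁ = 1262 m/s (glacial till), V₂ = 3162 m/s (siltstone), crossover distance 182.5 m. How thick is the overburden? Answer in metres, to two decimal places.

x_cross = 2h·√((V₂+V₁)/(V₂−V₁)) → h = x_cross / (2·√((V₂+V₁)/(V₂−V₁))).
√((V₂+V₁)/(V₂−V₁)) = √((3162+1262)/(3162−1262)) = 1.5259.
h = 182.5 / (2·1.5259) = 59.80 m.

59.80 m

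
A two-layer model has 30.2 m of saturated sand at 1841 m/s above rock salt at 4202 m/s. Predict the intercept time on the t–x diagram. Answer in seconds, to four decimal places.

0.0295 s

tᵢ = 2h·√(V₂²−V₁²)/(V₁V₂).
√(V₂²−V₁²) = √(4202²−1841²) = 3777.2 m/s.
tᵢ = 2·30.2·3777.2/(1841·4202) = 0.02949 s.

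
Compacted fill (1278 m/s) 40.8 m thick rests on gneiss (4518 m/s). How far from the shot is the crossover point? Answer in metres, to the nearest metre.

θ_c = arcsin(1278/4518) = 16.43°, so cos θ_c = 0.9592 and tᵢ = 2h cos θ_c/V₁ = 0.0612 s.
At crossover x/V₁ = x/V₂ + tᵢ ⇒ x = tᵢ/(1/V₁ − 1/V₂) = 0.06124/(7.8247e-04 − 2.2134e-04) = 109.14 m.

109 m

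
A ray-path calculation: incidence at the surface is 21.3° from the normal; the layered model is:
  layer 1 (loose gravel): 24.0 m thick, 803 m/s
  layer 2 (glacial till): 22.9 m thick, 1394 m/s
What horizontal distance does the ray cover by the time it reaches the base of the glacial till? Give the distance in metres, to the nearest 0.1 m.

Apply Snell's law at each interface; in layer i the horizontal offset is hᵢ·tan θᵢ.
Layer 1: θ = 21.30°; offset = 24.0·tan 21.30° = 9.357 m.
Layer 2: sin θ = 1394·sin 21.3°/803 = 0.6306, θ = 39.09°; offset = 22.9·tan 39.09° = 18.607 m.
Σ offsets = 27.964 m.

28.0 m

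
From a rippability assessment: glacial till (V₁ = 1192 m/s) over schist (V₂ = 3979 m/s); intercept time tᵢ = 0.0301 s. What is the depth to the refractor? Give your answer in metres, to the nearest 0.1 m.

θ_c = arcsin(1192/3979) = 17.43°; cos θ_c = 0.9541.
tᵢ = 2h cos θ_c/V₁ ⇒ h = tᵢ·V₁/(2 cos θ_c) = 0.0301·1192/(2·0.9541) = 18.80 m.

18.8 m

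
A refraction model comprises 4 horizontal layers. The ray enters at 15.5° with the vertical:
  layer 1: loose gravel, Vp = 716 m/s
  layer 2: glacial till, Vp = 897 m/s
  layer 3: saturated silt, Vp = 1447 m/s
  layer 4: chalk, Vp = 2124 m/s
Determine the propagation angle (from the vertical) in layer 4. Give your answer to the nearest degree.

Ray parameter p = sin 15.5° / 716 = 3.7324e-04 s/m.
sin θ_4 = p·V_4 = 3.7324e-04 × 2124 = 0.7928.
θ_4 = arcsin 0.7928 = 52.44°.

52°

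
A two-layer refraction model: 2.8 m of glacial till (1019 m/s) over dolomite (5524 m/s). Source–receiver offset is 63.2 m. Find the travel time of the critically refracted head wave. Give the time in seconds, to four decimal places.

0.0168 s

t = x/V₂ + 2h·√(V₂²−V₁²)/(V₁V₂).
√(V₂²−V₁²) = √(5524²−1019²) = 5429.2 m/s; delay term = 2·2.8·5429.2/(1019·5524) = 0.00540 s.
t = 63.2/5524 + 0.00540 = 0.01684 s.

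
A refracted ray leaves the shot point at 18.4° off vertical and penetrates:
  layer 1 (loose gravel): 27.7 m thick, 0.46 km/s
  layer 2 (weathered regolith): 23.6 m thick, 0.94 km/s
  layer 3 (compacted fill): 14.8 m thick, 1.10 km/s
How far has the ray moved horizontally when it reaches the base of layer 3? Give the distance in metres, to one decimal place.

Apply Snell's law at each interface; in layer i the horizontal offset is hᵢ·tan θᵢ.
Layer 1: θ = 18.40°; offset = 27.7·tan 18.40° = 9.215 m.
Layer 2: sin θ = 0.94·sin 18.4°/0.46 = 0.6450, θ = 40.17°; offset = 23.6·tan 40.17° = 19.920 m.
Layer 3: sin θ = 1.10·sin 18.4°/0.46 = 0.7548, θ = 49.01°; offset = 14.8·tan 49.01° = 17.031 m.
Total horizontal offset = 46.166 m.

46.2 m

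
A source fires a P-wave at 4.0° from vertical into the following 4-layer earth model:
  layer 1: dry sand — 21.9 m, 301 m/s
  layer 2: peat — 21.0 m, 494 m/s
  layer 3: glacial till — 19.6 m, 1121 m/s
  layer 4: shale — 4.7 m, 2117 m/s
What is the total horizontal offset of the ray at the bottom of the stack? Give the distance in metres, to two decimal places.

Apply Snell's law at each interface; in layer i the horizontal offset is hᵢ·tan θᵢ.
Layer 1: θ = 4.00°; offset = 21.9·tan 4.00° = 1.5314 m.
Layer 2: sin θ = 494·sin 4.0°/301 = 0.1145, θ = 6.57°; offset = 21.0·tan 6.57° = 2.4201 m.
Layer 3: sin θ = 1121·sin 4.0°/301 = 0.2598, θ = 15.06°; offset = 19.6·tan 15.06° = 5.2729 m.
Layer 4: sin θ = 2117·sin 4.0°/301 = 0.4906, θ = 29.38°; offset = 4.7·tan 29.38° = 2.6462 m.
Summing the layer offsets gives 11.8707 m.

11.87 m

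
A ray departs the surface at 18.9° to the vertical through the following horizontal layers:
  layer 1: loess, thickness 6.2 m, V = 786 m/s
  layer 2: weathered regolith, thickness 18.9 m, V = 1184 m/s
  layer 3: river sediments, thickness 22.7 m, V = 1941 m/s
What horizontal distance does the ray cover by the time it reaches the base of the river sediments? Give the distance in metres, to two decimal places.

42.94 m

Ray parameter p = sin 18.9° / 786 m/s = 4.1211e-04 s/m.
Layer 1: θ = 18.90°; offset = 6.2·tan 18.90° = 2.1227 m.
Layer 2: sin θ = p·1184 = 0.4879 → θ = 29.21°; offset = 18.9·tan 29.21° = 10.5650 m.
Layer 3: sin θ = p·1941 = 0.7999 → θ = 53.12°; offset = 22.7·tan 53.12° = 30.2565 m.
Total horizontal offset = 42.9442 m.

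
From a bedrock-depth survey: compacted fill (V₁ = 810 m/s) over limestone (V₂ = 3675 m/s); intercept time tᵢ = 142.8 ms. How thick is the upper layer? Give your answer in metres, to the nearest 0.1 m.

59.3 m

θ_c = arcsin(810/3675) = 12.73°; cos θ_c = 0.9754.
tᵢ = 2h cos θ_c/V₁ ⇒ h = tᵢ·V₁/(2 cos θ_c) = 0.1428·810/(2·0.9754) = 59.29 m.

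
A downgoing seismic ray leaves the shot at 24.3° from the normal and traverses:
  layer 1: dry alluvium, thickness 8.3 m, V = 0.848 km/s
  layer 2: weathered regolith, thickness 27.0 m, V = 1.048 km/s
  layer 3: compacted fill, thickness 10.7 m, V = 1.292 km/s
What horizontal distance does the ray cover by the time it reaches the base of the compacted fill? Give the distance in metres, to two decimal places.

28.31 m

p = sin θ₁/V₁ = sin 24.3°/0.848 = 4.8528e-01 s/km is conserved through the stack.
Layer 1: θ = 24.30°; offset = 8.3·tan 24.30° = 3.7476 m.
Layer 2: sin θ = p·1.048 = 0.5086 → θ = 30.57°; offset = 27.0·tan 30.57° = 15.9478 m.
Layer 3: sin θ = p·1.292 = 0.6270 → θ = 38.83°; offset = 10.7·tan 38.83° = 8.6115 m.
Summing the layer offsets gives 28.3068 m.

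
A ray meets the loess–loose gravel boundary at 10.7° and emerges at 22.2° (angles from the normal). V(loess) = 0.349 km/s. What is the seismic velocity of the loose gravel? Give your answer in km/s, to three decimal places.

Snell's law: sin 10.7°/V₁ = sin 22.2°/V₂.
V₂ = V₁·sin 22.2°/sin 10.7° = 0.349 × 2.0350 = 0.710 km/s.

0.710 km/s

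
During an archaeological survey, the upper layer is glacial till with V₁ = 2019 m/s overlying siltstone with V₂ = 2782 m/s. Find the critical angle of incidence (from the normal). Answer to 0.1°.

46.5°

Critical incidence: sin θ_c = V₁/V₂ = 2019/2782 = 0.7257.
θ_c = arcsin 0.7257 = 46.53°.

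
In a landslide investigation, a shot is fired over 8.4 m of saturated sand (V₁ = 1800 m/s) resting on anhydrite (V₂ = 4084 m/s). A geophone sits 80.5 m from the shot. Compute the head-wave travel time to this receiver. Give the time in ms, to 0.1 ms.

t = x/V₂ + 2h·√(V₂²−V₁²)/(V₁V₂).
√(V₂²−V₁²) = √(4084²−1800²) = 3665.9 m/s; delay term = 2·8.4·3665.9/(1800·4084) = 0.00838 s.
t = 80.5/4084 + 0.00838 = 0.02809 s.

28.1 ms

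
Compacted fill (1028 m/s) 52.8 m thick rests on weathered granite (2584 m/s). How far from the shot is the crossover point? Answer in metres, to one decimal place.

160.9 m

x_cross = 2h·√((V₂+V₁)/(V₂−V₁)).
(V₂+V₁)/(V₂−V₁) = (2584+1028)/(2584−1028) = 2.3213; √ = 1.5236.
x_cross = 2·52.8·1.5236 = 160.89 m.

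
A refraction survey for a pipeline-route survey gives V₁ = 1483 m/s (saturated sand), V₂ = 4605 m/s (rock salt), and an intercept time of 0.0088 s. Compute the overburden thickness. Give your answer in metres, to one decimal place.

6.9 m

h = tᵢ·V₁·V₂ / (2·√(V₂²−V₁²)).
√(V₂²−V₁²) = √(4605² − 1483²) = 4359.7 m/s.
h = 0.0088 s × 1483 × 4605 / (2 × 4359.7) = 6.89 m.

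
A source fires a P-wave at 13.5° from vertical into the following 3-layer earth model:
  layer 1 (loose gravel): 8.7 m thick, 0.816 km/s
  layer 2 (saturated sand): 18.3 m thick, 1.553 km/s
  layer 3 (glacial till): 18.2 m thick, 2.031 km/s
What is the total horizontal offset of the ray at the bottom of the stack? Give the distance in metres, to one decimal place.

24.2 m

Apply Snell's law at each interface; in layer i the horizontal offset is hᵢ·tan θᵢ.
Layer 1: θ = 13.50°; offset = 8.7·tan 13.50° = 2.089 m.
Layer 2: sin θ = 1.553·sin 13.5°/0.816 = 0.4443, θ = 26.38°; offset = 18.3·tan 26.38° = 9.075 m.
Layer 3: sin θ = 2.031·sin 13.5°/0.816 = 0.5810, θ = 35.52°; offset = 18.2·tan 35.52° = 12.993 m.
Σ offsets = 24.157 m.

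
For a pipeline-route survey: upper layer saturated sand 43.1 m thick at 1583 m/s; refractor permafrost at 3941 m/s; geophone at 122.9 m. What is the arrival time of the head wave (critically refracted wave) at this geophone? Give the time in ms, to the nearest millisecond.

81 ms

θ_c = arcsin(V₁/V₂) = arcsin(1583/3941) = 23.68°, cos θ_c = 0.9158.
Intercept time tᵢ = 2h cos θ_c / V₁ = 2·43.1·0.9158/1583 = 0.04987 s.
t = x/V₂ + tᵢ = 122.9/3941 + 0.04987 = 0.08105 s.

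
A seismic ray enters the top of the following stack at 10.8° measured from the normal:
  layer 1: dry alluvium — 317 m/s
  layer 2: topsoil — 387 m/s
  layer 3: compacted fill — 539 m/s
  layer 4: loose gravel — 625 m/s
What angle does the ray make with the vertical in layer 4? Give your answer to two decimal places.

21.68°

Snell's law across each interface conserves sin θ / V, so sin θ_4 = V_4·sin θ₁/V₁.
sin θ_4 = 625 × sin 10.8° / 317 = 0.3694.
θ_4 = 21.68° from the vertical.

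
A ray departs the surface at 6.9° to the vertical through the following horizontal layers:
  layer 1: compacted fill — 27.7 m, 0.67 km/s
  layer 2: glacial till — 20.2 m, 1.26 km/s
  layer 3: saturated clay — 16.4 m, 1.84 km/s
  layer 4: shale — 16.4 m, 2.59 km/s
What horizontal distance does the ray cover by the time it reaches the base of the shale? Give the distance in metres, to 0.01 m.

Apply Snell's law at each interface; in layer i the horizontal offset is hᵢ·tan θᵢ.
Layer 1: θ = 6.90°; offset = 27.7·tan 6.90° = 3.3521 m.
Layer 2: sin θ = 1.26·sin 6.9°/0.67 = 0.2259, θ = 13.06°; offset = 20.2·tan 13.06° = 4.6849 m.
Layer 3: sin θ = 1.84·sin 6.9°/0.67 = 0.3299, θ = 19.26°; offset = 16.4·tan 19.26° = 5.7318 m.
Layer 4: sin θ = 2.59·sin 6.9°/0.67 = 0.4644, θ = 27.67°; offset = 16.4·tan 27.67° = 8.6000 m.
Σ offsets = 22.3687 m.

22.37 m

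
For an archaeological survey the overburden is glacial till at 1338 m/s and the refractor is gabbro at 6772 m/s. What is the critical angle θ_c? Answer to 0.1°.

11.4°

Critical incidence: sin θ_c = V₁/V₂ = 1338/6772 = 0.1976.
θ_c = arcsin 0.1976 = 11.40°.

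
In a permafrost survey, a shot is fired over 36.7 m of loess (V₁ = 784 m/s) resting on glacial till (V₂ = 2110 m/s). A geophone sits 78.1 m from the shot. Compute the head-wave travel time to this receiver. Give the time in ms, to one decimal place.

t = x/V₂ + 2h·√(V₂²−V₁²)/(V₁V₂).
√(V₂²−V₁²) = √(2110²−784²) = 1958.9 m/s; delay term = 2·36.7·1958.9/(784·2110) = 0.08692 s.
t = 78.1/2110 + 0.08692 = 0.12393 s.

123.9 ms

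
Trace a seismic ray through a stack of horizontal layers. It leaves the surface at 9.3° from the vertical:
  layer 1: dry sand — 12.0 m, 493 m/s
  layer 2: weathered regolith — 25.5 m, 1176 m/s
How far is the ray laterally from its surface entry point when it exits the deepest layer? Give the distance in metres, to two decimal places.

Apply Snell's law at each interface; in layer i the horizontal offset is hᵢ·tan θᵢ.
Layer 1: θ = 9.30°; offset = 12.0·tan 9.30° = 1.9651 m.
Layer 2: sin θ = 1176·sin 9.3°/493 = 0.3855, θ = 22.67°; offset = 25.5·tan 22.67° = 10.6533 m.
Total horizontal offset = 12.6184 m.

12.62 m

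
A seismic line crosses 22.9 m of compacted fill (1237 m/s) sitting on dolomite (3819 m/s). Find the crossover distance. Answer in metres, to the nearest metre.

64 m

x_cross = 2h·√((V₂+V₁)/(V₂−V₁)).
(V₂+V₁)/(V₂−V₁) = (3819+1237)/(3819−1237) = 1.9582; √ = 1.3993.
x_cross = 2·22.9·1.3993 = 64.09 m.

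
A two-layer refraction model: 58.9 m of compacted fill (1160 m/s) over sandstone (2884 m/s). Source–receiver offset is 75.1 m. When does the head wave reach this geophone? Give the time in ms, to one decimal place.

119.0 ms

t = x/V₂ + 2h·√(V₂²−V₁²)/(V₁V₂).
√(V₂²−V₁²) = √(2884²−1160²) = 2640.4 m/s; delay term = 2·58.9·2640.4/(1160·2884) = 0.09298 s.
t = 75.1/2884 + 0.09298 = 0.11902 s.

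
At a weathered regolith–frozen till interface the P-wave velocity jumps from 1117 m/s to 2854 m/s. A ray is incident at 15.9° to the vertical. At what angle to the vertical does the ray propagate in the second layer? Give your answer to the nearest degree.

44°

sin θ₁/V₁ = sin θ₂/V₂ ⇒ sin θ₂ = 2854·sin 15.9°/1117 = 2854·0.2740/1117 = 0.7000.
θ₂ = arcsin 0.7000 = 44.43° from the normal.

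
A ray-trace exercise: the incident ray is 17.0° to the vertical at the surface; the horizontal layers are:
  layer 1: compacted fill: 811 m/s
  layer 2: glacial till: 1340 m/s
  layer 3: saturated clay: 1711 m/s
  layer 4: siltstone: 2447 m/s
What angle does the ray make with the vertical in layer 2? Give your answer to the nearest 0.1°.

28.9°

Ray parameter p = sin 17.0° / 811 = 3.6051e-04 s/m.
sin θ_2 = p·V_2 = 3.6051e-04 × 1340 = 0.4831.
θ_2 = 28.89° from the vertical.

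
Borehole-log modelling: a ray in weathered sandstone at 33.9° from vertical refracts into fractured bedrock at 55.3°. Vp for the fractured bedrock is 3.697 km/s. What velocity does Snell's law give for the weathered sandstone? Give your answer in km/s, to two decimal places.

2.51 km/s

Snell's law: sin 33.9°/V₁ = sin 55.3°/V₂.
V₁ = V₂·sin 33.9°/sin 55.3° = 3.697 × 0.6784 = 2.51 km/s.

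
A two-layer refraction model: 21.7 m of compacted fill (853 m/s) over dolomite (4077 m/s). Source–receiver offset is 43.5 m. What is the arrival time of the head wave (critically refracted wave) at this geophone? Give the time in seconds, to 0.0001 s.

θ_c = arcsin(V₁/V₂) = arcsin(853/4077) = 12.08°, cos θ_c = 0.9779.
Intercept time tᵢ = 2h cos θ_c / V₁ = 2·21.7·0.9779/853 = 0.04975 s.
t = x/V₂ + tᵢ = 43.5/4077 + 0.04975 = 0.06042 s.

0.0604 s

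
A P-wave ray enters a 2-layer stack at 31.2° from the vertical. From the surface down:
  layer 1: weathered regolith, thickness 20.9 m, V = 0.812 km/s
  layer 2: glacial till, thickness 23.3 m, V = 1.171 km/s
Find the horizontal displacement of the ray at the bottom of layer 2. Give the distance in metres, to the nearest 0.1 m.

38.8 m

p = sin θ₁/V₁ = sin 31.2°/0.812 = 6.3796e-01 s/km is conserved through the stack.
Layer 1: θ = 31.20°; offset = 20.9·tan 31.20° = 12.657 m.
Layer 2: sin θ = p·1.171 = 0.7471 → θ = 48.34°; offset = 23.3·tan 48.34° = 26.184 m.
Σ offsets = 38.842 m.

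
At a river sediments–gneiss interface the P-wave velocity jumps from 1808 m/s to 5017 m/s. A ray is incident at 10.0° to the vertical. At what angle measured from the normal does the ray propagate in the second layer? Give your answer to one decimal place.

Snell's law: sin θ₂ = (V₂/V₁)·sin θ₁ = (5017/1808)·sin 10.0° = 0.4819.
θ₂ = arcsin 0.4819 = 28.81° from the normal.

28.8°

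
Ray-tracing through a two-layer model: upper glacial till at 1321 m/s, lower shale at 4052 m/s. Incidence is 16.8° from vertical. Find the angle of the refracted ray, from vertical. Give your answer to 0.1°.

Snell's law: sin θ₂ = (V₂/V₁)·sin θ₁ = (4052/1321)·sin 16.8° = 0.8866.
θ₂ = sin⁻¹(0.8866) = 62.45° (from vertical).

62.4°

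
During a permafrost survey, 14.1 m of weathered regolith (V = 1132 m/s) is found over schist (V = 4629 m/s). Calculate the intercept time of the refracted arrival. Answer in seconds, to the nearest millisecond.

tᵢ = 2h·√(V₂²−V₁²)/(V₁V₂).
√(V₂²−V₁²) = √(4629²−1132²) = 4488.5 m/s.
tᵢ = 2·14.1·4488.5/(1132·4629) = 0.02416 s.

0.024 s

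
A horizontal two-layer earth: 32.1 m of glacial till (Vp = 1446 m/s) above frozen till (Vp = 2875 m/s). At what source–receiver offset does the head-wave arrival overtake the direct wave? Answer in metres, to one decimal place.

x_cross = 2h·√((V₂+V₁)/(V₂−V₁)).
(V₂+V₁)/(V₂−V₁) = (2875+1446)/(2875−1446) = 3.0238; √ = 1.7389.
x_cross = 2·32.1·1.7389 = 111.64 m.

111.6 m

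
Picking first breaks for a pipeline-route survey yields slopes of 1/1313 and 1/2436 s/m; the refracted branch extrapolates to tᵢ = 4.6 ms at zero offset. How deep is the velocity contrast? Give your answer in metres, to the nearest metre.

θ_c = arcsin(1313/2436) = 32.62°; cos θ_c = 0.8423.
tᵢ = 2h cos θ_c/V₁ ⇒ h = tᵢ·V₁/(2 cos θ_c) = 0.0046·1313/(2·0.8423) = 3.59 m.

4 m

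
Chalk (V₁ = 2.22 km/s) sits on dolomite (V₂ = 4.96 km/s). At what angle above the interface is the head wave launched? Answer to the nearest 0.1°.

63.4°

Critical incidence: sin θ_c = V₁/V₂ = 2.22/4.96 = 0.4476.
θ_c = arcsin 0.4476 = 26.59°.
Measured from the interface: 90° − 26.59° = 63.41°.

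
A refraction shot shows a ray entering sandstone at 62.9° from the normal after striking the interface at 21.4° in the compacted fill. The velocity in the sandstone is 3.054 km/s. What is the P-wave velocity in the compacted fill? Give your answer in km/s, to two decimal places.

Snell's law: sin 21.4°/V₁ = sin 62.9°/V₂.
V₁ = V₂·sin 21.4°/sin 62.9° = 3.054 × 0.4099 = 1.25 km/s.

1.25 km/s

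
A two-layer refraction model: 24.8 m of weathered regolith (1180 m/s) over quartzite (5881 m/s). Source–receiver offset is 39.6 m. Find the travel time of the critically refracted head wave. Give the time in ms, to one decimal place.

47.9 ms

θ_c = arcsin(V₁/V₂) = arcsin(1180/5881) = 11.57°, cos θ_c = 0.9797.
Intercept time tᵢ = 2h cos θ_c / V₁ = 2·24.8·0.9797/1180 = 0.04118 s.
t = x/V₂ + tᵢ = 39.6/5881 + 0.04118 = 0.04791 s.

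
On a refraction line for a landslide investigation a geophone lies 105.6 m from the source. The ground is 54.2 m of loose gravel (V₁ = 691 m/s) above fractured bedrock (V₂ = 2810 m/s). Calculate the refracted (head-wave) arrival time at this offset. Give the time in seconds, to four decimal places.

θ_c = arcsin(V₁/V₂) = arcsin(691/2810) = 14.24°, cos θ_c = 0.9693.
Intercept time tᵢ = 2h cos θ_c / V₁ = 2·54.2·0.9693/691 = 0.15206 s.
t = x/V₂ + tᵢ = 105.6/2810 + 0.15206 = 0.18964 s.

0.1896 s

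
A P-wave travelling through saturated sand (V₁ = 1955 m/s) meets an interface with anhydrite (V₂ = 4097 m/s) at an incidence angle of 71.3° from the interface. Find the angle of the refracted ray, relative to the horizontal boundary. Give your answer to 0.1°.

Angle from the normal: 90° − 71.3° = 18.7°.
sin θ₁/V₁ = sin θ₂/V₂ ⇒ sin θ₂ = 4097·sin 18.7°/1955 = 4097·0.3206/1955 = 0.6719.
θ₂ = arcsin 0.6719 = 42.21° from the normal.
From the interface: 90° − 42.21° = 47.79°.

47.8°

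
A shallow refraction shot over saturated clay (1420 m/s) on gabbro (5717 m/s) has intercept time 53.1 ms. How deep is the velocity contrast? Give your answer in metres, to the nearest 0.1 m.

θ_c = arcsin(1420/5717) = 14.38°; cos θ_c = 0.9687.
tᵢ = 2h cos θ_c/V₁ ⇒ h = tᵢ·V₁/(2 cos θ_c) = 0.0531·1420/(2·0.9687) = 38.92 m.

38.9 m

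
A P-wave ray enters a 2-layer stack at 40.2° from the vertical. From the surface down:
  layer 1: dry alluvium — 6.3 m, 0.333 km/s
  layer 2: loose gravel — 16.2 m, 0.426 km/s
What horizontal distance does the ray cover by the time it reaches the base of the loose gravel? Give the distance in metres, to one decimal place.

Apply Snell's law at each interface; in layer i the horizontal offset is hᵢ·tan θᵢ.
Layer 1: θ = 40.20°; offset = 6.3·tan 40.20° = 5.324 m.
Layer 2: sin θ = 0.426·sin 40.2°/0.333 = 0.8257, θ = 55.66°; offset = 16.2·tan 55.66° = 23.714 m.
Σ offsets = 29.038 m.

29.0 m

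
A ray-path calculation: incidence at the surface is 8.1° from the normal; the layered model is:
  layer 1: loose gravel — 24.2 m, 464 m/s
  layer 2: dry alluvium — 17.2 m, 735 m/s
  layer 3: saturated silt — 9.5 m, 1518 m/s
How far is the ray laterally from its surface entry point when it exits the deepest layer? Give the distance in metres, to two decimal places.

12.32 m

Ray parameter p = sin 8.1° / 464 m/s = 3.0367e-04 s/m.
Layer 1: θ = 8.10°; offset = 24.2·tan 8.10° = 3.4442 m.
Layer 2: sin θ = p·735 = 0.2232 → θ = 12.90°; offset = 17.2·tan 12.90° = 3.9383 m.
Layer 3: sin θ = p·1518 = 0.4610 → θ = 27.45°; offset = 9.5·tan 27.45° = 4.9347 m.
Total horizontal offset = 12.3172 m.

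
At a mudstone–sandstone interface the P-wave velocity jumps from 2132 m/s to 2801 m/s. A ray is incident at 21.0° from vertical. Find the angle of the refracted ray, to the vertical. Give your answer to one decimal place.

Snell's law: sin θ₂ = (V₂/V₁)·sin θ₁ = (2801/2132)·sin 21.0° = 0.4708.
θ₂ = arcsin 0.4708 = 28.09° from the normal.

28.1°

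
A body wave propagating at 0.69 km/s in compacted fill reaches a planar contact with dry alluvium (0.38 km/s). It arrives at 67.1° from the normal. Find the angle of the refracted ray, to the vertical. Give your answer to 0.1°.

Snell's law: sin θ₂ = (V₂/V₁)·sin θ₁ = (0.38/0.69)·sin 67.1° = 0.5073.
θ₂ = arcsin 0.5073 = 30.49° from the normal.

30.5°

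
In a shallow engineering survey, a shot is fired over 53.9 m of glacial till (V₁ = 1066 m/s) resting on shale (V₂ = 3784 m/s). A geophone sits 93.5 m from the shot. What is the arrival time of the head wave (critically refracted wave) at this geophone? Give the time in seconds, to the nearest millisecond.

0.122 s

θ_c = arcsin(V₁/V₂) = arcsin(1066/3784) = 16.36°, cos θ_c = 0.9595.
Intercept time tᵢ = 2h cos θ_c / V₁ = 2·53.9·0.9595/1066 = 0.09703 s.
t = x/V₂ + tᵢ = 93.5/3784 + 0.09703 = 0.12174 s.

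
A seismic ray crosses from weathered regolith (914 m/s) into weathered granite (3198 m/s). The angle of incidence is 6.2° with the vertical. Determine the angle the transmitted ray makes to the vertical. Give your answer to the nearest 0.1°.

22.2°

Snell's law: sin θ₂ = (V₂/V₁)·sin θ₁ = (3198/914)·sin 6.2° = 0.3779.
θ₂ = sin⁻¹(0.3779) = 22.20° (from vertical).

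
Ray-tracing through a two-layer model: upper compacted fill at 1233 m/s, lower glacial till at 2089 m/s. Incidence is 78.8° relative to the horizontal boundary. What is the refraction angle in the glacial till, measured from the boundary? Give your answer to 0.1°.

70.8°

Convert to the normal: θ₁ = 90° − 78.8° = 11.2°.
sin θ₁/V₁ = sin θ₂/V₂ ⇒ sin θ₂ = 2089·sin 11.2°/1233 = 2089·0.1942/1233 = 0.3291.
θ₂ = arcsin 0.3291 = 19.21° from the normal.
From the interface: 90° − 19.21° = 70.79°.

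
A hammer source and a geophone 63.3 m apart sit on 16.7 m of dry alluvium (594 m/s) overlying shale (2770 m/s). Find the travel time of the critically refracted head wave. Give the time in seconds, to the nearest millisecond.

t = x/V₂ + 2h·√(V₂²−V₁²)/(V₁V₂).
√(V₂²−V₁²) = √(2770²−594²) = 2705.6 m/s; delay term = 2·16.7·2705.6/(594·2770) = 0.05492 s.
t = 63.3/2770 + 0.05492 = 0.07777 s.

0.078 s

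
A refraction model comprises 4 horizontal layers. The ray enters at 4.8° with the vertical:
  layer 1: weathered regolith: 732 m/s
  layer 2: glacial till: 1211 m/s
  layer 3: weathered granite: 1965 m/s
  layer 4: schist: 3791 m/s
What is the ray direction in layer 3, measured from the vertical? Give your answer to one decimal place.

Ray parameter p = sin 4.8° / 732 = 1.1431e-04 s/m.
sin θ_3 = p·V_3 = 1.1431e-04 × 1965 = 0.2246.
θ_3 = 12.98° from the vertical.

13.0°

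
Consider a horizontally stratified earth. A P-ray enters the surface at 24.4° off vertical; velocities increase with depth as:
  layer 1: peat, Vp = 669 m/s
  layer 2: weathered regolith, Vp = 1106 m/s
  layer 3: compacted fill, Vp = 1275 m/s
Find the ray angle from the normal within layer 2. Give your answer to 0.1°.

Ray parameter p = sin 24.4° / 669 = 6.1750e-04 s/m.
sin θ_2 = p·V_2 = 6.1750e-04 × 1106 = 0.6829.
θ_2 = 43.07° from the vertical.

43.1°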